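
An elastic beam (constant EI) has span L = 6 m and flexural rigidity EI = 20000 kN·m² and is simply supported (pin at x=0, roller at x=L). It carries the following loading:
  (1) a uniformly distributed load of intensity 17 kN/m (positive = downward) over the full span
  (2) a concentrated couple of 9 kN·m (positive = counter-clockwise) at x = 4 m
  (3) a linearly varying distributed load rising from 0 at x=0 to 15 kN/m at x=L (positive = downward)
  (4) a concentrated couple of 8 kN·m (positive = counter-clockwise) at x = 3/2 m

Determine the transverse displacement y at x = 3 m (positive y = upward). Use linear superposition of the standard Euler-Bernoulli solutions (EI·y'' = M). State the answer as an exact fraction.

y(3) = -6579/320000 m

Load 1 — uniform load w=17 kN/m over full span:
  y_1 = -wx(L³-2Lx²+x³)/(24EI) = -17·3·(6³-2·6·3²+3³)/(24·20000) = -459/32000 m
Load 2 — applied couple M₀=9 kN·m at a=4 m (b=L-a=2):
  y_2 = (M₀x³/(6L)+C₁x)/EI  [x≤a] with C₁=M₀(3b²-L²)/(6L)=-6 = (9·3³/(6·6)+(-6)·3)/20000 = -9/16000 m
Load 3 — triangular load w₀=15 kN/m (0→w₀ over full span):
  y_3 = -w₀x(7L⁴-10L²x²+3x⁴)/(360LEI) = -15·3·(7·6⁴-10·6²·3²+3·3⁴)/(360·6·20000) = -81/12800 m
Load 4 — applied couple M₀=8 kN·m at a=3/2 m (b=L-a=9/2):
  y_4 = (M₀x³/(6L)-M₀(x-a)²/2+C₁x)/EI  [x>a] with C₁=M₀(3b²-L²)/(6L)=11/2 = (8·3³/(6·6)-8·(3-(3/2))²/2+(11/2)·3)/20000 = 27/40000 m
Superposition: y = Σ y_i = -6579/320000 m ≈ -0.020559 m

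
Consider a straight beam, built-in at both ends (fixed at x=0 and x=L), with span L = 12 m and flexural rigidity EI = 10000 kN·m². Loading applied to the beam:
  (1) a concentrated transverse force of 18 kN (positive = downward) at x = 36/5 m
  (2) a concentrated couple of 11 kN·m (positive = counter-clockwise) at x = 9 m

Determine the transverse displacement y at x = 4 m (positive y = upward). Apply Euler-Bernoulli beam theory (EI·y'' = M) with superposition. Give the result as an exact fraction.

y(4) = -28701/2500000 m

Load 1 — point force P=18 kN at a=36/5 m (b=L-a=24/5):
  y_1 = -Pb²x²(3aL-(3a+b)x)/(6L³EI)  [x≤a] = -18·(24/5)²·4²·(3·(36/5)·12-(3·(36/5)+(24/5))·4)/(6·12³·10000) = -768/78125 m
Load 2 — applied couple M₀=11 kN·m at a=9 m (b=L-a=3):
  y_2 = (R_Ax³/6 - M_Ax²/2)/EI  [x≤a] with R_A=33/32, M_A=55/16 = ((33/32)·4³/6 - (55/16)·4²/2)/10000 = -33/20000 m
Superposition: y = Σ y_i = -28701/2500000 m ≈ -0.011480 m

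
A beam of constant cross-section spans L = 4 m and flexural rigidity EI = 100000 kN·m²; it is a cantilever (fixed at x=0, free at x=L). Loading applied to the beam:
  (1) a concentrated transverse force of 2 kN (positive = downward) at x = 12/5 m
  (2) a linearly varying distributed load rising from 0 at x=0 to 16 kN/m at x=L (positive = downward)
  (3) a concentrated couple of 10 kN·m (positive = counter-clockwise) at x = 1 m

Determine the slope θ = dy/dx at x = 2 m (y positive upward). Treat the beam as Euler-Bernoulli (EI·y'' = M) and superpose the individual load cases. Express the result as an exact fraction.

Load 1 — point force P=2 kN at a=12/5 m (b=L-a=8/5):
  θ_1 = -Px(2a-x)/(2EI)  [x≤a] = -2·2·(2·(12/5)-2)/(2·100000) = -7/125000 rad
Load 2 — triangular load w₀=16 kN/m (0→w₀ over full span):
  θ_2 = (w₀Lx²/4-w₀L²x/3-w₀x⁴/(24L))/EI = (16·4·2²/4-16·4²·2/3-16·2⁴/(24·4))/100000 = -41/37500 rad
Load 3 — applied couple M₀=10 kN·m at a=1 m (b=L-a=3):
  θ_3 = M₀a/EI  [x>a] = 10·1/100000 = 1/10000 rad
Superposition: θ = Σ θ_i = -787/750000 rad ≈ -0.001049 rad

θ(2) = -787/750000 rad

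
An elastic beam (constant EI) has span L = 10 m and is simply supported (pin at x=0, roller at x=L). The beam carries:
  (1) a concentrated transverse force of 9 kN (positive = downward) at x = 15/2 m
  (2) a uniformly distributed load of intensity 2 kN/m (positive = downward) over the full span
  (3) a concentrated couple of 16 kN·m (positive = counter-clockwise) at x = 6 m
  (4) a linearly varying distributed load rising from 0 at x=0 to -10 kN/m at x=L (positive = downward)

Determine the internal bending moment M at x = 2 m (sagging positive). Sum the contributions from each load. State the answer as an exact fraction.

M(2) = -83/10 kN·m

Load 1 — point force P=9 kN at a=15/2 m (b=L-a=5/2):
  M_1 = Pbx/L  [x≤a] = 9·(5/2)·2/10 = 9/2 kN·m
Load 2 — uniform load w=2 kN/m over full span:
  M_2 = wx(L-x)/2 = 2·2·(10-2)/2 = 16 kN·m
Load 3 — applied couple M₀=16 kN·m at a=6 m (b=L-a=4):
  M_3 = M₀x/L  [x≤a] = 16·2/10 = 16/5 kN·m
Load 4 — triangular load w₀=-10 kN/m (0→w₀ over full span):
  M_4 = w₀Lx/6 - w₀x³/(6L) = (-10)·10·2/6 - (-10)·2³/(6·10) = -32 kN·m
Superposition: M = Σ M_i = -83/10 kN·m ≈ -8.300000 kN·m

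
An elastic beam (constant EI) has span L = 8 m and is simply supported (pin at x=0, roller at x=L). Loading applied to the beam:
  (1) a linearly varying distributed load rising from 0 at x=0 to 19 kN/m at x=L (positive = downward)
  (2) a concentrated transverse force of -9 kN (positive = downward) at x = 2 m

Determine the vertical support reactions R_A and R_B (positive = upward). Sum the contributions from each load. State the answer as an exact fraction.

Load 1 — triangular load w₀=19 kN/m (0→w₀ over full span):
  R_A = w₀L/6 = 19·8/6 = 76/3 kN
  R_B = w₀L/3 = 19·8/3 = 152/3 kN
Load 2 — point force P=-9 kN at a=2 m (b=L-a=6):
  R_A = Pb/L = (-9)·6/8 = -27/4 kN
  R_B = Pa/L = (-9)·2/8 = -9/4 kN
Superposition: R_A = 223/12 kN, R_B = 581/12 kN

R_A = 223/12 kN, R_B = 581/12 kN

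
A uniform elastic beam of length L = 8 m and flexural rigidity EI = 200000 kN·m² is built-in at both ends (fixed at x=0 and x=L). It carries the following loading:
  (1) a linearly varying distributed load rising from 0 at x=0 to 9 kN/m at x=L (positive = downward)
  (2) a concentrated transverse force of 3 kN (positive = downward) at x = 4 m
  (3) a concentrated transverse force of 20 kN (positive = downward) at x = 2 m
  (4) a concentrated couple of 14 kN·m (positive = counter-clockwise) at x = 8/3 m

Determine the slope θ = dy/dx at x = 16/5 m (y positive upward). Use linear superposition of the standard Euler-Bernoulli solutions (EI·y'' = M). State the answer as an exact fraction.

Load 1 — triangular load w₀=9 kN/m (0→w₀ over full span):
  θ_1 = -w₀(2x(L-x)(L-2x)(x+2L)+x²(L-x)²)/(120LEI) = -9·(2·(16/5)·(8-(16/5))·(8-2·(16/5))·((16/5)+2·8)+(16/5)²·(8-(16/5))²)/(120·8·200000) = -108/1953125 rad
Load 2 — point force P=3 kN at a=4 m (b=L-a=4):
  θ_2 = -Pb²x(2aL-(3a+b)x)/(2L³EI)  [x≤a] = -3·4²·(16/5)·(2·4·8-(3·4+4)·(16/5))/(2·8³·200000) = -3/312500 rad
Load 3 — point force P=20 kN at a=2 m (b=L-a=6):
  θ_3 = Pa²(L-x)(2bL-(3b+a)(L-x))/(2L³EI)  [x>a] = 20·2²·(8-(16/5))·(2·6·8-(3·6+2)·(8-(16/5)))/(2·8³·200000) = 0 rad
Load 4 — applied couple M₀=14 kN·m at a=8/3 m (b=L-a=16/3):
  θ_4 = (R_Ax²/2 - M_Ax - M₀(x-a))/EI  [x>a] with R_A=7/3, M_A=0 = ((7/3)·(16/5)²/2 - 0·(16/5) - 14·((16/5)-(8/3)))/200000 = 7/312500 rad
Superposition: θ = Σ θ_i = -83/1953125 rad ≈ -0.000042 rad

θ(16/5) = -83/1953125 rad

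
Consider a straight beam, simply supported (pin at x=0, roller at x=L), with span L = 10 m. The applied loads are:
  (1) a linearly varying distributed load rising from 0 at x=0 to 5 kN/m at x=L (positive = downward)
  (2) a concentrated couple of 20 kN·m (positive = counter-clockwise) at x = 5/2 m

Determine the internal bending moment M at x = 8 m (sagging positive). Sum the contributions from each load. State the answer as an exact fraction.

Load 1 — triangular load w₀=5 kN/m (0→w₀ over full span):
  M_1 = w₀Lx/6 - w₀x³/(6L) = 5·10·8/6 - 5·8³/(6·10) = 24 kN·m
Load 2 — applied couple M₀=20 kN·m at a=5/2 m (b=L-a=15/2):
  M_2 = M₀x/L - M₀  [x>a] = 20·8/10 - 20 = -4 kN·m
Superposition: M = Σ M_i = 20 kN·m ≈ 20.000000 kN·m

M(8) = 20 kN·m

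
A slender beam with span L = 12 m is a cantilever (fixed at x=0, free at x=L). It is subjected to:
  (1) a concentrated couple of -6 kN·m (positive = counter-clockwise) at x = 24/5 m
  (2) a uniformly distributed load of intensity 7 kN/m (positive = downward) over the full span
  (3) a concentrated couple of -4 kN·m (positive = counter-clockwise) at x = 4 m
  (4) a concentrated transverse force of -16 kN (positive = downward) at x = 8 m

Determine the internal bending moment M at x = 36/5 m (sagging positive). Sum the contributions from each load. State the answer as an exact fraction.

Load 1 — applied couple M₀=-6 kN·m at a=24/5 m (b=L-a=36/5):
  M_1 = 0  [x>a] = 0 kN·m
Load 2 — uniform load w=7 kN/m over full span:
  M_2 = -w(L-x)²/2 = -7·(12-(36/5))²/2 = -2016/25 kN·m
Load 3 — applied couple M₀=-4 kN·m at a=4 m (b=L-a=8):
  M_3 = 0  [x>a] = 0 kN·m
Load 4 — point force P=-16 kN at a=8 m (b=L-a=4):
  M_4 = -P(a-x)  [x≤a] = -(-16)·(8-(36/5)) = 64/5 kN·m
Superposition: M = Σ M_i = -1696/25 kN·m ≈ -67.840000 kN·m

M(36/5) = -1696/25 kN·m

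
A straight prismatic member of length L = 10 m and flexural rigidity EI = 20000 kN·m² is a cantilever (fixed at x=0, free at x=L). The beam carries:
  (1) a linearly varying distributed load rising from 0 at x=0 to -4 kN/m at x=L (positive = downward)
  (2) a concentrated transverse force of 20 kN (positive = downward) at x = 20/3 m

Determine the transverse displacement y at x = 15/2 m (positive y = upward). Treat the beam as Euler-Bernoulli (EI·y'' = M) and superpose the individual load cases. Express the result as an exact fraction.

Load 1 — triangular load w₀=-4 kN/m (0→w₀ over full span):
  y_1 = (w₀Lx³/12-w₀L²x²/6-w₀x⁵/(120L))/EI = ((-4)·10·(15/2)³/12-(-4)·10²·(15/2)²/6-(-4)·(15/2)⁵/(120·10))/20000 = 2481/20480 m
Load 2 — point force P=20 kN at a=20/3 m (b=L-a=10/3):
  y_2 = -Pa²(3x-a)/(6EI)  [x>a] = -20·(20/3)²·(3·(15/2)-(20/3))/(6·20000) = -19/162 m
Superposition: y = Σ y_i = 6401/1658880 m ≈ 0.003859 m

y(15/2) = 6401/1658880 m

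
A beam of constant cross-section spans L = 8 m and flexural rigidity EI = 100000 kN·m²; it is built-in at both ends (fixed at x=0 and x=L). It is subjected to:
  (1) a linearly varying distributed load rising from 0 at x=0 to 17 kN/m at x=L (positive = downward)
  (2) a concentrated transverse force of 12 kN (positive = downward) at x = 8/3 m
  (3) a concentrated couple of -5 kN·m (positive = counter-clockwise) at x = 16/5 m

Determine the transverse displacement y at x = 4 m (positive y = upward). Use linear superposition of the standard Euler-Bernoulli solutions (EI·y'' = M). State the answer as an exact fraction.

Load 1 — triangular load w₀=17 kN/m (0→w₀ over full span):
  y_1 = -w₀x²(L-x)²(x+2L)/(120LEI) = -17·4²·(8-4)²·(4+2·8)/(120·8·100000) = -17/18750 m
Load 2 — point force P=12 kN at a=8/3 m (b=L-a=16/3):
  y_2 = -Pa²(L-x)²(3bL-(3b+a)(L-x))/(6L³EI)  [x>a] = -12·(8/3)²·(8-4)²·(3·(16/3)·8-(3·(16/3)+(8/3))·(8-4))/(6·8³·100000) = -4/16875 m
Load 3 — applied couple M₀=-5 kN·m at a=16/5 m (b=L-a=24/5):
  y_3 = (R_Ax³/6 - M_Ax²/2 - M₀(x-a)²/2)/EI  [x>a] with R_A=-9/10, M_A=-3/5 = ((-9/10)·4³/6 - (-3/5)·4²/2 - (-5)·(4-(16/5))²/2)/100000 = -1/31250 m
Superposition: y = Σ y_i = -496/421875 m ≈ -0.001176 m

y(4) = -496/421875 m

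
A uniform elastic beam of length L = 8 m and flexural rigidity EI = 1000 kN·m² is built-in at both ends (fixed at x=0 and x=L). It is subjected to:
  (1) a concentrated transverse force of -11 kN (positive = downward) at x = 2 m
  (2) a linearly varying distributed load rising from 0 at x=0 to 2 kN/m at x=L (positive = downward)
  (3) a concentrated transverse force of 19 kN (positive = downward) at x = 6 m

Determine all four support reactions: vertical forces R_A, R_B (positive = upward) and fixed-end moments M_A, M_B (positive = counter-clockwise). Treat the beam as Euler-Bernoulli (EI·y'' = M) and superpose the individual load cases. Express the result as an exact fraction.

R_A = -313/80 kN, M_A = -59/60 kN·m, R_B = 1593/80 kN, M_B = -473/20 kN·m

Load 1 — point force P=-11 kN at a=2 m (b=L-a=6):
  R_A = Pb²(3a+b)/L³ = (-11)·6²·(3·2+6)/8³ = -297/32 kN
  M_A = Pab²/L² = (-11)·2·6²/8² = -99/8 kN·m
  R_B = Pa²(a+3b)/L³ = (-11)·2²·(2+3·6)/8³ = -55/32 kN
  M_B = -Pa²b/L² = -(-11)·2²·6/8² = 33/8 kN·m
Load 2 — triangular load w₀=2 kN/m (0→w₀ over full span):
  R_A = 3w₀L/20 = 3·2·8/20 = 12/5 kN
  M_A = w₀L²/30 = 2·8²/30 = 64/15 kN·m
  R_B = 7w₀L/20 = 7·2·8/20 = 28/5 kN
  M_B = -w₀L²/20 = -2·8²/20 = -32/5 kN·m
Load 3 — point force P=19 kN at a=6 m (b=L-a=2):
  R_A = Pb²(3a+b)/L³ = 19·2²·(3·6+2)/8³ = 95/32 kN
  M_A = Pab²/L² = 19·6·2²/8² = 57/8 kN·m
  R_B = Pa²(a+3b)/L³ = 19·6²·(6+3·2)/8³ = 513/32 kN
  M_B = -Pa²b/L² = -19·6²·2/8² = -171/8 kN·m
Superposition: R_A = -313/80 kN, M_A = -59/60 kN·m, R_B = 1593/80 kN, M_B = -473/20 kN·m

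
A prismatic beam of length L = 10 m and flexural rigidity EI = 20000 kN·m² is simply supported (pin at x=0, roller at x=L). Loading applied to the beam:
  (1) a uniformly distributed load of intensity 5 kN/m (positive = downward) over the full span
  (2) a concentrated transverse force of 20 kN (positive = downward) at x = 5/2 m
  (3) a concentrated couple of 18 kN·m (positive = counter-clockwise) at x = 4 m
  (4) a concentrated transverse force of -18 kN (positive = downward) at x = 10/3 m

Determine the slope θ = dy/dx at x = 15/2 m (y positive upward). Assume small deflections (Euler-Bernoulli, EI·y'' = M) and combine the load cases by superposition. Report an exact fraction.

θ(15/2) = 90443/14400000 rad

Load 1 — uniform load w=5 kN/m over full span:
  θ_1 = -w(L³-6Lx²+4x³)/(24EI) = -5·(10³-6·10·(15/2)²+4·(15/2)³)/(24·20000) = 11/1536 rad
Load 2 — point force P=20 kN at a=5/2 m (b=L-a=15/2):
  θ_2 = -Pa(2L²-6Lx+3x²+a²)/(6LEI)  [x>a] = -20·(5/2)·(2·10²-6·10·(15/2)+3·(15/2)²+(5/2)²)/(6·10·20000) = 1/320 rad
Load 3 — applied couple M₀=18 kN·m at a=4 m (b=L-a=6):
  θ_3 = (M₀x²/(2L)-M₀(x-a)+C₁)/EI  [x>a] with C₁=M₀(3b²-L²)/(6L)=12/5 = (18·(15/2)²/(2·10)-18·((15/2)-4)+(12/5))/20000 = -399/800000 rad
Load 4 — point force P=-18 kN at a=10/3 m (b=L-a=20/3):
  θ_4 = -Pa(2L²-6Lx+3x²+a²)/(6LEI)  [x>a] = -(-18)·(10/3)·(2·10²-6·10·(15/2)+3·(15/2)²+(10/3)²)/(6·10·20000) = -101/28800 rad
Superposition: θ = Σ θ_i = 90443/14400000 rad ≈ 0.006281 rad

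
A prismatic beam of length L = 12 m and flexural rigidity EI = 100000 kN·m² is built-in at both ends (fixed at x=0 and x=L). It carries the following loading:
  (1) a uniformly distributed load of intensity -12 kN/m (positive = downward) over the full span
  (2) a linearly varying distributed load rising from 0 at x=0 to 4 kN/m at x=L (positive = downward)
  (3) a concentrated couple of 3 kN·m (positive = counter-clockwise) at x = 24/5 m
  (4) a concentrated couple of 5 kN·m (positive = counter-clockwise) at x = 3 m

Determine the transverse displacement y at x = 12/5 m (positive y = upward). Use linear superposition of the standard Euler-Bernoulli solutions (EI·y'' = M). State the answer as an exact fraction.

Load 1 — uniform load w=-12 kN/m over full span:
  y_1 = -wx²(L-x)²/(24EI) = -(-12)·(12/5)²·(12-(12/5))²/(24·100000) = 5184/1953125 m
Load 2 — triangular load w₀=4 kN/m (0→w₀ over full span):
  y_2 = -w₀x²(L-x)²(x+2L)/(120LEI) = -4·(12/5)²·(12-(12/5))²·((12/5)+2·12)/(120·12·100000) = -19008/48828125 m
Load 3 — applied couple M₀=3 kN·m at a=24/5 m (b=L-a=36/5):
  y_3 = (R_Ax³/6 - M_Ax²/2)/EI  [x≤a] with R_A=9/25, M_A=9/25 = ((9/25)·(12/5)³/6 - (9/25)·(12/5)²/2)/100000 = -81/39062500 m
Load 4 — applied couple M₀=5 kN·m at a=3 m (b=L-a=9):
  y_4 = (R_Ax³/6 - M_Ax²/2)/EI  [x≤a] with R_A=15/32, M_A=-15/16 = ((15/32)·(12/5)³/6 - (-15/16)·(12/5)²/2)/100000 = 189/5000000 m
Superposition: y = Σ y_i = 7189533/3125000000 m ≈ 0.002301 m

y(12/5) = 7189533/3125000000 m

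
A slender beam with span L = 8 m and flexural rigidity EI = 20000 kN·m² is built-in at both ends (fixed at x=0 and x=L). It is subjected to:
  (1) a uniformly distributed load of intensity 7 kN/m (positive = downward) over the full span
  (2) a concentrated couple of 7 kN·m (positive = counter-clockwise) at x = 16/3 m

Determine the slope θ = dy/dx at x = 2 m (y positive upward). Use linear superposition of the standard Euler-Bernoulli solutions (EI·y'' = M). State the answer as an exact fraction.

Load 1 — uniform load w=7 kN/m over full span:
  θ_1 = -wx(L-x)(L-2x)/(12EI) = -7·2·(8-2)·(8-2·2)/(12·20000) = -7/5000 rad
Load 2 — applied couple M₀=7 kN·m at a=16/3 m (b=L-a=8/3):
  θ_2 = (R_Ax²/2 - M_Ax)/EI  [x≤a] with R_A=7/6, M_A=7/3 = ((7/6)·2²/2 - (7/3)·2)/20000 = -7/60000 rad
Superposition: θ = Σ θ_i = -91/60000 rad ≈ -0.001517 rad

θ(2) = -91/60000 rad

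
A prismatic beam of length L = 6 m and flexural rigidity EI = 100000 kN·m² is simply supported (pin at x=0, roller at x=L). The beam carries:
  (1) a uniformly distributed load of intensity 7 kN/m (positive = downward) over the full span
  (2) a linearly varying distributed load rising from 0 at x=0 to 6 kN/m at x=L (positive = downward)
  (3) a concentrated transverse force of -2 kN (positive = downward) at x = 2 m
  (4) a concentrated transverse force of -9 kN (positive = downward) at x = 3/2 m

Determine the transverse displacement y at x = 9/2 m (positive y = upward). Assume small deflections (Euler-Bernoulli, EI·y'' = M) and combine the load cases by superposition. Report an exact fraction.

Load 1 — uniform load w=7 kN/m over full span:
  y_1 = -wx(L³-2Lx²+x³)/(24EI) = -7·(9/2)·(6³-2·6·(9/2)²+(9/2)³)/(24·100000) = -10773/12800000 m
Load 2 — triangular load w₀=6 kN/m (0→w₀ over full span):
  y_2 = -w₀x(7L⁴-10L²x²+3x⁴)/(360LEI) = -6·(9/2)·(7·6⁴-10·6²·(9/2)²+3·(9/2)⁴)/(360·6·100000) = -9639/25600000 m
Load 3 — point force P=-2 kN at a=2 m (b=L-a=4):
  y_3 = -Pa(L-x)(2Lx-a²-x²)/(6LEI)  [x>a] = -(-2)·2·(6-(9/2))·(2·6·(9/2)-2²-(9/2)²)/(6·6·100000) = 119/2400000 m
Load 4 — point force P=-9 kN at a=3/2 m (b=L-a=9/2):
  y_4 = -Pa(L-x)(2Lx-a²-x²)/(6LEI)  [x>a] = -(-9)·(3/2)·(6-(9/2))·(2·6·(9/2)-(3/2)²-(9/2)²)/(6·6·100000) = 567/3200000 m
Superposition: y = Σ y_i = -76139/76800000 m ≈ -0.000991 m

y(9/2) = -76139/76800000 m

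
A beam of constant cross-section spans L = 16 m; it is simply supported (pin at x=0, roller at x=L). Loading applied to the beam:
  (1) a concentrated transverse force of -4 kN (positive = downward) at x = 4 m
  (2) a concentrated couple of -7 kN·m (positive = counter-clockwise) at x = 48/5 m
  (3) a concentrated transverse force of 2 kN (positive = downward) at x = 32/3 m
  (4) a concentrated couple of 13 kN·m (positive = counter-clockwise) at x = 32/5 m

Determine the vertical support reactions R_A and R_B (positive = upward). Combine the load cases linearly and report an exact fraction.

R_A = -47/24 kN, R_B = -1/24 kN

Load 1 — point force P=-4 kN at a=4 m (b=L-a=12):
  R_A = Pb/L = (-4)·12/16 = -3 kN
  R_B = Pa/L = (-4)·4/16 = -1 kN
Load 2 — applied couple M₀=-7 kN·m at a=48/5 m (b=L-a=32/5):
  R_A = M₀/L = (-7)/16 = -7/16 kN
  R_B = -M₀/L = -(-7)/16 = 7/16 kN
Load 3 — point force P=2 kN at a=32/3 m (b=L-a=16/3):
  R_A = Pb/L = 2·(16/3)/16 = 2/3 kN
  R_B = Pa/L = 2·(32/3)/16 = 4/3 kN
Load 4 — applied couple M₀=13 kN·m at a=32/5 m (b=L-a=48/5):
  R_A = M₀/L = 13/16 kN
  R_B = -M₀/L = -13/16 kN
Superposition: R_A = -47/24 kN, R_B = -1/24 kN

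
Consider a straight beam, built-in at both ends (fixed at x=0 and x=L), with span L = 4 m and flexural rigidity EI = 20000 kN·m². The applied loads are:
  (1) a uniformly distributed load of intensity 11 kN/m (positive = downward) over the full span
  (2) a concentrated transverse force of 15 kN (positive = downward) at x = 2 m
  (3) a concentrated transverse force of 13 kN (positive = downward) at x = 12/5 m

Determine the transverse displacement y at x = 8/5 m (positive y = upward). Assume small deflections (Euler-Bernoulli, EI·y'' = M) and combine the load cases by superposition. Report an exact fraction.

y(8/5) = -42493/58593750 m

Load 1 — uniform load w=11 kN/m over full span:
  y_1 = -wx²(L-x)²/(24EI) = -11·(8/5)²·(4-(8/5))²/(24·20000) = -132/390625 m
Load 2 — point force P=15 kN at a=2 m (b=L-a=2):
  y_2 = -Pb²x²(3aL-(3a+b)x)/(6L³EI)  [x≤a] = -15·2²·(8/5)²·(3·2·4-(3·2+2)·(8/5))/(6·4³·20000) = -7/31250 m
Load 3 — point force P=13 kN at a=12/5 m (b=L-a=8/5):
  y_3 = -Pb²x²(3aL-(3a+b)x)/(6L³EI)  [x≤a] = -13·(8/5)²·(8/5)²·(3·(12/5)·4-(3·(12/5)+(8/5))·(8/5))/(6·4³·20000) = -4784/29296875 m
Superposition: y = Σ y_i = -42493/58593750 m ≈ -0.000725 m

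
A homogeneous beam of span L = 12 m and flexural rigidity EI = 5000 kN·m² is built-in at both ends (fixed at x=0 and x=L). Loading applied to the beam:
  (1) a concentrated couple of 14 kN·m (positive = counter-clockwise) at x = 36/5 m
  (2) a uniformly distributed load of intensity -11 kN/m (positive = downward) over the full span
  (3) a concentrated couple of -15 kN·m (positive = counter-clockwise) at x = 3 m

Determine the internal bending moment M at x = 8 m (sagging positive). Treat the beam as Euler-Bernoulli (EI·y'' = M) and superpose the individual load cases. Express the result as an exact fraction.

Load 1 — applied couple M₀=14 kN·m at a=36/5 m (b=L-a=24/5):
  M_1 = R_Ax - M_A - M₀  [x>a] with R_A=42/25, M_A=112/25 = (42/25)·8 - (112/25) - 14 = -126/25 kN·m
Load 2 — uniform load w=-11 kN/m over full span:
  M_2 = wLx/2 - wL²/12 - wx²/2 = (-11)·12·8/2 - (-11)·12²/12 - (-11)·8²/2 = -44 kN·m
Load 3 — applied couple M₀=-15 kN·m at a=3 m (b=L-a=9):
  M_3 = R_Ax - M_A - M₀  [x>a] with R_A=-45/32, M_A=45/16 = (-45/32)·8 - (45/16) - (-15) = 15/16 kN·m
Superposition: M = Σ M_i = -19241/400 kN·m ≈ -48.102500 kN·m

M(8) = -19241/400 kN·m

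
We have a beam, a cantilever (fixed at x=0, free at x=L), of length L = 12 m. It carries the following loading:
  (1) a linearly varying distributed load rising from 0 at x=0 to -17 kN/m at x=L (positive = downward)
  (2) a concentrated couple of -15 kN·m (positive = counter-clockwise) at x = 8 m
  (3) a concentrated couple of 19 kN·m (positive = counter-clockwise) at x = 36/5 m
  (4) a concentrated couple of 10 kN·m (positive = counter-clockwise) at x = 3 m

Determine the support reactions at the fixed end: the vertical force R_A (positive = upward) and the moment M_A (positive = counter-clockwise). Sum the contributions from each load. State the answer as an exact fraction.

Load 1 — triangular load w₀=-17 kN/m (0→w₀ over full span):
  R_A = w₀L/2 = (-17)·12/2 = -102 kN
  M_A = w₀L²/3 = (-17)·12²/3 = -816 kN·m
Load 2 — applied couple M₀=-15 kN·m at a=8 m (b=L-a=4):
  R_A = 0 kN
  M_A = -M₀ = -(-15) = 15 kN·m
Load 3 — applied couple M₀=19 kN·m at a=36/5 m (b=L-a=24/5):
  R_A = 0 kN
  M_A = -M₀ = -19 kN·m
Load 4 — applied couple M₀=10 kN·m at a=3 m (b=L-a=9):
  R_A = 0 kN
  M_A = -M₀ = -10 kN·m
Superposition: R_A = -102 kN, M_A = -830 kN·m

R_A = -102 kN, M_A = -830 kN·m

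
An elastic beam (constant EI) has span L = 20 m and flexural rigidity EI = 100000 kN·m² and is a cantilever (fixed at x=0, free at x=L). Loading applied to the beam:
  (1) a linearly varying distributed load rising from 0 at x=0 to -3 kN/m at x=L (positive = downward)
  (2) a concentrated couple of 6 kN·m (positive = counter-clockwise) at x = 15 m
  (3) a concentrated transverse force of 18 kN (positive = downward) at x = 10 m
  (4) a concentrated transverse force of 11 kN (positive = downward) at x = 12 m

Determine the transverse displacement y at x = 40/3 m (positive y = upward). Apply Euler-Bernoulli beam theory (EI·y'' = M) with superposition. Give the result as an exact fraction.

Load 1 — triangular load w₀=-3 kN/m (0→w₀ over full span):
  y_1 = (w₀Lx³/12-w₀L²x²/6-w₀x⁵/(120L))/EI = ((-3)·20·(40/3)³/12-(-3)·20²·(40/3)²/6-(-3)·(40/3)⁵/(120·20))/100000 = 1472/6075 m
Load 2 — applied couple M₀=6 kN·m at a=15 m (b=L-a=5):
  y_2 = M₀x²/(2EI)  [x≤a] = 6·(40/3)²/(2·100000) = 2/375 m
Load 3 — point force P=18 kN at a=10 m (b=L-a=10):
  y_3 = -Pa²(3x-a)/(6EI)  [x>a] = -18·10²·(3·(40/3)-10)/(6·100000) = -9/100 m
Load 4 — point force P=11 kN at a=12 m (b=L-a=8):
  y_4 = -Pa²(3x-a)/(6EI)  [x>a] = -11·12²·(3·(40/3)-12)/(6·100000) = -231/3125 m
Superposition: y = Σ y_i = 254293/3037500 m ≈ 0.083718 m

y(40/3) = 254293/3037500 m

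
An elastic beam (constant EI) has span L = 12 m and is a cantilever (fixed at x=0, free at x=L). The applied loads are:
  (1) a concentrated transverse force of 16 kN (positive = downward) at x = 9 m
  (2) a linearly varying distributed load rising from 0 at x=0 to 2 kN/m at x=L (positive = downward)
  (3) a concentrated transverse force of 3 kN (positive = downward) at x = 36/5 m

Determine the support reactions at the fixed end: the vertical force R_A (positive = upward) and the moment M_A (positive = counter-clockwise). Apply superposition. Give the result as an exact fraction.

R_A = 31 kN, M_A = 1308/5 kN·m

Load 1 — point force P=16 kN at a=9 m (b=L-a=3):
  R_A = P = 16 kN
  M_A = Pa = 16·9 = 144 kN·m
Load 2 — triangular load w₀=2 kN/m (0→w₀ over full span):
  R_A = w₀L/2 = 2·12/2 = 12 kN
  M_A = w₀L²/3 = 2·12²/3 = 96 kN·m
Load 3 — point force P=3 kN at a=36/5 m (b=L-a=24/5):
  R_A = P = 3 kN
  M_A = Pa = 3·(36/5) = 108/5 kN·m
Superposition: R_A = 31 kN, M_A = 1308/5 kN·m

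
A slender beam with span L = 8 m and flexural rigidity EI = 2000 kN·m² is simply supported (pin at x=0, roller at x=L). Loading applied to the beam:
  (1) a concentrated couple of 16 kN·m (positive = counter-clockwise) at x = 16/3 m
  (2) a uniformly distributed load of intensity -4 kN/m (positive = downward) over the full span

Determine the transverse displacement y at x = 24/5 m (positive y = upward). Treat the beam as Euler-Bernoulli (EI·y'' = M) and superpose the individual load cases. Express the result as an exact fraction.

Load 1 — applied couple M₀=16 kN·m at a=16/3 m (b=L-a=8/3):
  y_1 = (M₀x³/(6L)+C₁x)/EI  [x≤a] with C₁=M₀(3b²-L²)/(6L)=-128/9 = (16·(24/5)³/(6·8)+(-128/9)·(24/5))/2000 = -736/46875 m
Load 2 — uniform load w=-4 kN/m over full span:
  y_2 = -wx(L³-2Lx²+x³)/(24EI) = -(-4)·(24/5)·(8³-2·8·(24/5)²+(24/5)³)/(24·2000) = 7936/78125 m
Superposition: y = Σ y_i = 20128/234375 m ≈ 0.085879 m

y(24/5) = 20128/234375 m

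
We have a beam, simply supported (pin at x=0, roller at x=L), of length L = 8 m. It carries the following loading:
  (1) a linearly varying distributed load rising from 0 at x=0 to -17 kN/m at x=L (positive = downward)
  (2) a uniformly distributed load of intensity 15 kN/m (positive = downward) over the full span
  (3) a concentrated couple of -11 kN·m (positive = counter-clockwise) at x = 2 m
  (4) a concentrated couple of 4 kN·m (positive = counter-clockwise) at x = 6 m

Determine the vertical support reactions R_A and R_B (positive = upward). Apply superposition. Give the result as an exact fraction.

R_A = 875/24 kN, R_B = 373/24 kN

Load 1 — triangular load w₀=-17 kN/m (0→w₀ over full span):
  R_A = w₀L/6 = (-17)·8/6 = -68/3 kN
  R_B = w₀L/3 = (-17)·8/3 = -136/3 kN
Load 2 — uniform load w=15 kN/m over full span:
  R_A = wL/2 = 15·8/2 = 60 kN
  R_B = wL/2 = 15·8/2 = 60 kN
Load 3 — applied couple M₀=-11 kN·m at a=2 m (b=L-a=6):
  R_A = M₀/L = (-11)/8 = -11/8 kN
  R_B = -M₀/L = -(-11)/8 = 11/8 kN
Load 4 — applied couple M₀=4 kN·m at a=6 m (b=L-a=2):
  R_A = M₀/L = 4/8 = 1/2 kN
  R_B = -M₀/L = -4/8 = -1/2 kN
Superposition: R_A = 875/24 kN, R_B = 373/24 kN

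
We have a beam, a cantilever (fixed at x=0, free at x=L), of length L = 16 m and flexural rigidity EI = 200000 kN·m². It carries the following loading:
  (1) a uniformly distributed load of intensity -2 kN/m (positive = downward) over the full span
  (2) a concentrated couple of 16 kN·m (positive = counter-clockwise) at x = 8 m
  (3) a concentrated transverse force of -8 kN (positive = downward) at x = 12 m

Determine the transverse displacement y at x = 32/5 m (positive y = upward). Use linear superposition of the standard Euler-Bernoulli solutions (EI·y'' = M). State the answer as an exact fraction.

Load 1 — uniform load w=-2 kN/m over full span:
  y_1 = -wx²(x²-4Lx+6L²)/(24EI) = -(-2)·(32/5)²·((32/5)²-4·16·(32/5)+6·16²)/(24·200000) = 38912/1953125 m
Load 2 — applied couple M₀=16 kN·m at a=8 m (b=L-a=8):
  y_2 = M₀x²/(2EI)  [x≤a] = 16·(32/5)²/(2·200000) = 128/78125 m
Load 3 — point force P=-8 kN at a=12 m (b=L-a=4):
  y_3 = -Px²(3a-x)/(6EI)  [x≤a] = -(-8)·(32/5)²·(3·12-(32/5))/(6·200000) = 9472/1171875 m
Superposition: y = Σ y_i = 173696/5859375 m ≈ 0.029644 m

y(32/5) = 173696/5859375 m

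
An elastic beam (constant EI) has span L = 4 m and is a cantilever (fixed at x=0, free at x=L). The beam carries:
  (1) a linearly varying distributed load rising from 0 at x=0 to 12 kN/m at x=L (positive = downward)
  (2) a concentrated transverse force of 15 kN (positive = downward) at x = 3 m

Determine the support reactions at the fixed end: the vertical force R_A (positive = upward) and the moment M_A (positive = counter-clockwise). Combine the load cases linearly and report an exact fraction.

R_A = 39 kN, M_A = 109 kN·m

Load 1 — triangular load w₀=12 kN/m (0→w₀ over full span):
  R_A = w₀L/2 = 12·4/2 = 24 kN
  M_A = w₀L²/3 = 12·4²/3 = 64 kN·m
Load 2 — point force P=15 kN at a=3 m (b=L-a=1):
  R_A = P = 15 kN
  M_A = Pa = 15·3 = 45 kN·m
Superposition: R_A = 39 kN, M_A = 109 kN·m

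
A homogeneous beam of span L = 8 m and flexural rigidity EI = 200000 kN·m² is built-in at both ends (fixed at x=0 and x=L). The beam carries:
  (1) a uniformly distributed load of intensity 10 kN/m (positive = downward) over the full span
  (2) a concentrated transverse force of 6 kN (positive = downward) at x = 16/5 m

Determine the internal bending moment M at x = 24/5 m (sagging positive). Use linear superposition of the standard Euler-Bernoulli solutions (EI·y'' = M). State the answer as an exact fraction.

M(24/5) = 48032/1875 kN·m

Load 1 — uniform load w=10 kN/m over full span:
  M_1 = wLx/2 - wL²/12 - wx²/2 = 10·8·(24/5)/2 - 10·8²/12 - 10·(24/5)²/2 = 352/15 kN·m
Load 2 — point force P=6 kN at a=16/5 m (b=L-a=24/5):
  M_2 = Pa²(a+3b)(L-x)/L³ - Pa²b/L²  [x>a] = 6·(16/5)²·((16/5)+3·(24/5))·(8-(24/5))/8³ - 6·(16/5)²·(24/5)/8² = 1344/625 kN·m
Superposition: M = Σ M_i = 48032/1875 kN·m ≈ 25.617067 kN·m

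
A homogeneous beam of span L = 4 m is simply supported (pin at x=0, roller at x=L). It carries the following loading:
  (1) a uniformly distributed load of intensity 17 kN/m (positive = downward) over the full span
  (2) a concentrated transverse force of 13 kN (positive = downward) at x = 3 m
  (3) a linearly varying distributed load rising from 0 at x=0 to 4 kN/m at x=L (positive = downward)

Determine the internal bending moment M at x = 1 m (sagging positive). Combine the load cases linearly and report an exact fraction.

M(1) = 125/4 kN·m

Load 1 — uniform load w=17 kN/m over full span:
  M_1 = wx(L-x)/2 = 17·1·(4-1)/2 = 51/2 kN·m
Load 2 — point force P=13 kN at a=3 m (b=L-a=1):
  M_2 = Pbx/L  [x≤a] = 13·1·1/4 = 13/4 kN·m
Load 3 — triangular load w₀=4 kN/m (0→w₀ over full span):
  M_3 = w₀Lx/6 - w₀x³/(6L) = 4·4·1/6 - 4·1³/(6·4) = 5/2 kN·m
Superposition: M = Σ M_i = 125/4 kN·m ≈ 31.250000 kN·m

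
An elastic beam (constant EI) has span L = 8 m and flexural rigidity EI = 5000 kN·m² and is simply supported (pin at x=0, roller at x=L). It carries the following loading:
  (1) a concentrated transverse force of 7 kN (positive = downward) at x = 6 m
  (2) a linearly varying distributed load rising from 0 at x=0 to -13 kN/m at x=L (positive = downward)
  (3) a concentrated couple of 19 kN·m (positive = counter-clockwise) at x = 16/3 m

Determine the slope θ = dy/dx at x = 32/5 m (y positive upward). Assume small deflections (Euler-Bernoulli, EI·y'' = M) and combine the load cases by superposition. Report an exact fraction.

Load 1 — point force P=7 kN at a=6 m (b=L-a=2):
  θ_1 = -Pa(2L²-6Lx+3x²+a²)/(6LEI)  [x>a] = -7·6·(2·8²-6·8·(32/5)+3·(32/5)²+6²)/(6·8·5000) = 889/250000 rad
Load 2 — triangular load w₀=-13 kN/m (0→w₀ over full span):
  θ_2 = -w₀(7L⁴-30L²x²+15x⁴)/(360LEI) = -(-13)·(7·8⁴-30·8²·(32/5)²+15·(32/5)⁴)/(360·8·5000) = -78728/3515625 rad
Load 3 — applied couple M₀=19 kN·m at a=16/3 m (b=L-a=8/3):
  θ_3 = (M₀x²/(2L)-M₀(x-a)+C₁)/EI  [x>a] with C₁=M₀(3b²-L²)/(6L)=-152/9 = (19·(32/5)²/(2·8)-19·((32/5)-(16/3))+(-152/9))/5000 = 323/140625 rad
Superposition: θ = Σ θ_i = -310141/18750000 rad ≈ -0.016541 rad

θ(32/5) = -310141/18750000 rad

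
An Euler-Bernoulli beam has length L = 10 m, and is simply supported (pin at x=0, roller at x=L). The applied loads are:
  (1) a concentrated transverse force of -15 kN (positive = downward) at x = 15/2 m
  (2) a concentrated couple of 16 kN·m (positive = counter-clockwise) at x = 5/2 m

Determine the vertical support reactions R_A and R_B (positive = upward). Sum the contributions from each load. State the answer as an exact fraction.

Load 1 — point force P=-15 kN at a=15/2 m (b=L-a=5/2):
  R_A = Pb/L = (-15)·(5/2)/10 = -15/4 kN
  R_B = Pa/L = (-15)·(15/2)/10 = -45/4 kN
Load 2 — applied couple M₀=16 kN·m at a=5/2 m (b=L-a=15/2):
  R_A = M₀/L = 16/10 = 8/5 kN
  R_B = -M₀/L = -16/10 = -8/5 kN
Superposition: R_A = -43/20 kN, R_B = -257/20 kN

R_A = -43/20 kN, R_B = -257/20 kN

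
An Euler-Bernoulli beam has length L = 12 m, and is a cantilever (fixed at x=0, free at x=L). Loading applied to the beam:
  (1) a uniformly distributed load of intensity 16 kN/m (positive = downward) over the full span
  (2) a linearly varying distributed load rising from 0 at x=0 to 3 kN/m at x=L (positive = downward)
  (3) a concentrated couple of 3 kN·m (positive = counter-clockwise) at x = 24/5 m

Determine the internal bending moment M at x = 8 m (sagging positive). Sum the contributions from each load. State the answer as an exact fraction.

Load 1 — uniform load w=16 kN/m over full span:
  M_1 = -w(L-x)²/2 = -16·(12-8)²/2 = -128 kN·m
Load 2 — triangular load w₀=3 kN/m (0→w₀ over full span):
  M_2 = w₀Lx/2 - w₀L²/3 - w₀x³/(6L) = 3·12·8/2 - 3·12²/3 - 3·8³/(6·12) = -64/3 kN·m
Load 3 — applied couple M₀=3 kN·m at a=24/5 m (b=L-a=36/5):
  M_3 = 0  [x>a] = 0 kN·m
Superposition: M = Σ M_i = -448/3 kN·m ≈ -149.333333 kN·m

M(8) = -448/3 kN·m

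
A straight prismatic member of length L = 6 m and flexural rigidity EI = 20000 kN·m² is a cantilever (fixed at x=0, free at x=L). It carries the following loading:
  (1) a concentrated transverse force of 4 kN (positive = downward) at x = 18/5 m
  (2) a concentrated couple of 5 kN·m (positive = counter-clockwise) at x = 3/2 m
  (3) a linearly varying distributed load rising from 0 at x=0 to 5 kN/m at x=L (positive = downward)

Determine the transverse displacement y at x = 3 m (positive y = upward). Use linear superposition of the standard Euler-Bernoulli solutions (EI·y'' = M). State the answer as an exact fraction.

Load 1 — point force P=4 kN at a=18/5 m (b=L-a=12/5):
  y_1 = -Px²(3a-x)/(6EI)  [x≤a] = -4·3²·(3·(18/5)-3)/(6·20000) = -117/50000 m
Load 2 — applied couple M₀=5 kN·m at a=3/2 m (b=L-a=9/2):
  y_2 = M₀a(2x-a)/(2EI)  [x>a] = 5·(3/2)·(2·3-(3/2))/(2·20000) = 27/32000 m
Load 3 — triangular load w₀=5 kN/m (0→w₀ over full span):
  y_3 = (w₀Lx³/12-w₀L²x²/6-w₀x⁵/(120L))/EI = (5·6·3³/12-5·6²·3²/6-5·3⁵/(120·6))/20000 = -3267/320000 m
Superposition: y = Σ y_i = -18729/1600000 m ≈ -0.011706 m

y(3) = -18729/1600000 m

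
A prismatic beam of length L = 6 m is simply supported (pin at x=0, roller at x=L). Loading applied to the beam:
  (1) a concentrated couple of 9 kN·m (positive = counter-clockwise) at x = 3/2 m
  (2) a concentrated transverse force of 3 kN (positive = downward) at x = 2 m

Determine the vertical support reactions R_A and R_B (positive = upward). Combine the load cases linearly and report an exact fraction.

R_A = 7/2 kN, R_B = -1/2 kN

Load 1 — applied couple M₀=9 kN·m at a=3/2 m (b=L-a=9/2):
  R_A = M₀/L = 9/6 = 3/2 kN
  R_B = -M₀/L = -9/6 = -3/2 kN
Load 2 — point force P=3 kN at a=2 m (b=L-a=4):
  R_A = Pb/L = 3·4/6 = 2 kN
  R_B = Pa/L = 3·2/6 = 1 kN
Superposition: R_A = 7/2 kN, R_B = -1/2 kN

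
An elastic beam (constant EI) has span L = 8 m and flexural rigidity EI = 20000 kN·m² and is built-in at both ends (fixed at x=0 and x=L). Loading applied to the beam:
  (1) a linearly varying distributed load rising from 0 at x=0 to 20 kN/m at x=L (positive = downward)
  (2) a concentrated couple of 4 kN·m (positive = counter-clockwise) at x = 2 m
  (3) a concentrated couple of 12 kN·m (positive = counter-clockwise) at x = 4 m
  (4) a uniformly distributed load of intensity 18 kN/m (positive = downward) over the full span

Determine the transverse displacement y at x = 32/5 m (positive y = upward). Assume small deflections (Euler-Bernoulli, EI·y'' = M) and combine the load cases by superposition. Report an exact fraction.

y(32/5) = -145379/23437500 m

Load 1 — triangular load w₀=20 kN/m (0→w₀ over full span):
  y_1 = -w₀x²(L-x)²(x+2L)/(120LEI) = -20·(32/5)²·(8-(32/5))²·((32/5)+2·8)/(120·8·20000) = -14336/5859375 m
Load 2 — applied couple M₀=4 kN·m at a=2 m (b=L-a=6):
  y_2 = (R_Ax³/6 - M_Ax²/2 - M₀(x-a)²/2)/EI  [x>a] with R_A=9/16, M_A=-3/4 = ((9/16)·(32/5)³/6 - (-3/4)·(32/5)²/2 - 4·((32/5)-2)²/2)/20000 = 19/312500 m
Load 3 — applied couple M₀=12 kN·m at a=4 m (b=L-a=4):
  y_3 = (R_Ax³/6 - M_Ax²/2 - M₀(x-a)²/2)/EI  [x>a] with R_A=9/4, M_A=3 = ((9/4)·(32/5)³/6 - 3·(32/5)²/2 - 12·((32/5)-4)²/2)/20000 = 9/78125 m
Load 4 — uniform load w=18 kN/m over full span:
  y_4 = -wx²(L-x)²/(24EI) = -18·(32/5)²·(8-(32/5))²/(24·20000) = -1536/390625 m
Superposition: y = Σ y_i = -145379/23437500 m ≈ -0.006203 m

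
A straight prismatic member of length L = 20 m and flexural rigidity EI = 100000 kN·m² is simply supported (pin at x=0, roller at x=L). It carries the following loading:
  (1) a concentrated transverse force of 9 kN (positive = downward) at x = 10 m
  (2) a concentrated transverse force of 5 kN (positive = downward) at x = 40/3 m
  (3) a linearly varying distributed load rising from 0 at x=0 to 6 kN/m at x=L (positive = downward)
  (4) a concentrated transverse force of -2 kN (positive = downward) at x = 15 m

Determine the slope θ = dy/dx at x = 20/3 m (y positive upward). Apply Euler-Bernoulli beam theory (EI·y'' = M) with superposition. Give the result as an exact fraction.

Load 1 — point force P=9 kN at a=10 m (b=L-a=10):
  θ_1 = -Pb(L²-b²-3x²)/(6LEI)  [x≤a] = -9·10·(20²-10²-3·(20/3)²)/(6·20·100000) = -1/800 rad
Load 2 — point force P=5 kN at a=40/3 m (b=L-a=20/3):
  θ_2 = -Pb(L²-b²-3x²)/(6LEI)  [x≤a] = -5·(20/3)·(20²-(20/3)²-3·(20/3)²)/(6·20·100000) = -1/1620 rad
Load 3 — triangular load w₀=6 kN/m (0→w₀ over full span):
  θ_3 = -w₀(7L⁴-30L²x²+15x⁴)/(360LEI) = -6·(7·20⁴-30·20²·(20/3)²+15·(20/3)⁴)/(360·20·100000) = -52/10125 rad
Load 4 — point force P=-2 kN at a=15 m (b=L-a=5):
  θ_4 = -Pb(L²-b²-3x²)/(6LEI)  [x≤a] = -(-2)·5·(20²-5²-3·(20/3)²)/(6·20·100000) = 29/144000 rad
Superposition: θ = Σ θ_i = -1763/259200 rad ≈ -0.006802 rad

θ(20/3) = -1763/259200 rad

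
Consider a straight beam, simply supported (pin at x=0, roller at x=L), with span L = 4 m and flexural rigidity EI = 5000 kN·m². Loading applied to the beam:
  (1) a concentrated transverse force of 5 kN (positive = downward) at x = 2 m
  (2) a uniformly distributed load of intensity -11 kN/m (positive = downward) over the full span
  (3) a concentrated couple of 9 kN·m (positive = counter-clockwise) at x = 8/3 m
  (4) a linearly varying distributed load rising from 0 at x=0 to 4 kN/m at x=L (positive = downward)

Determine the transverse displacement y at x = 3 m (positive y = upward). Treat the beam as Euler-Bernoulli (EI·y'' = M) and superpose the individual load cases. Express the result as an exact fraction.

y(3) = 341/120000 m

Load 1 — point force P=5 kN at a=2 m (b=L-a=2):
  y_1 = -Pa(L-x)(2Lx-a²-x²)/(6LEI)  [x>a] = -5·2·(4-3)·(2·4·3-2²-3²)/(6·4·5000) = -11/12000 m
Load 2 — uniform load w=-11 kN/m over full span:
  y_2 = -wx(L³-2Lx²+x³)/(24EI) = -(-11)·3·(4³-2·4·3²+3³)/(24·5000) = 209/40000 m
Load 3 — applied couple M₀=9 kN·m at a=8/3 m (b=L-a=4/3):
  y_3 = (M₀x³/(6L)-M₀(x-a)²/2+C₁x)/EI  [x>a] with C₁=M₀(3b²-L²)/(6L)=-4 = (9·3³/(6·4)-9·(3-(8/3))²/2+(-4)·3)/5000 = -19/40000 m
Load 4 — triangular load w₀=4 kN/m (0→w₀ over full span):
  y_4 = -w₀x(7L⁴-10L²x²+3x⁴)/(360LEI) = -4·3·(7·4⁴-10·4²·3²+3·3⁴)/(360·4·5000) = -119/120000 m
Superposition: y = Σ y_i = 341/120000 m ≈ 0.002842 m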